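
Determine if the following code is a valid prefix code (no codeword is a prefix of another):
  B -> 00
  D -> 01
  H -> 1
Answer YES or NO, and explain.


Checking each pair (does one codeword prefix another?):
  B='00' vs D='01': no prefix
  B='00' vs H='1': no prefix
  D='01' vs B='00': no prefix
  D='01' vs H='1': no prefix
  H='1' vs B='00': no prefix
  H='1' vs D='01': no prefix
No violation found over all pairs.

YES -- this is a valid prefix code. No codeword is a prefix of any other codeword.


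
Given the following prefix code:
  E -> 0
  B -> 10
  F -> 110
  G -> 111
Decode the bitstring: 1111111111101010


Decoding step by step:
Bits 111 -> G
Bits 111 -> G
Bits 111 -> G
Bits 110 -> F
Bits 10 -> B
Bits 10 -> B


Decoded message: GGGFBB


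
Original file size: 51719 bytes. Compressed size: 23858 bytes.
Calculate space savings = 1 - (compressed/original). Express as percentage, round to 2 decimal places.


ratio = compressed/original = 23858/51719 = 0.4613
savings = 1 - ratio = 1 - 0.4613 = 0.5387
as a percentage: 0.5387 * 100 = 53.87%

Space savings = 1 - 23858/51719 = 53.87%


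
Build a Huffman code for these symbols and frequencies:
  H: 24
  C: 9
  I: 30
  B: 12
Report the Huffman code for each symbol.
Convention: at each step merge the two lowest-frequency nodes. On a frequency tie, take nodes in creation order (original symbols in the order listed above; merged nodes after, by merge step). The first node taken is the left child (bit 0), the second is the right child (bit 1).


Huffman tree construction:
Step 1: Merge C(9) + B(12) = 21
Step 2: Merge (C+B)(21) + H(24) = 45
Step 3: Merge I(30) + ((C+B)+H)(45) = 75
Read each symbol's code off the tree from the root (left child = 0, right child = 1).

Codes:
  H: 11 (length 2)
  C: 100 (length 3)
  I: 0 (length 1)
  B: 101 (length 3)
Average code length: 141/75 = 1.8800 bits/symbol


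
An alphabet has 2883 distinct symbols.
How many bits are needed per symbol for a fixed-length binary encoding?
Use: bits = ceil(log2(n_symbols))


log2(2883) = 11.4934
Bracket: 2^11 = 2048 < 2883 <= 2^12 = 4096
So ceil(log2(2883)) = 12

bits = ceil(log2(2883)) = ceil(11.4934) = 12 bits


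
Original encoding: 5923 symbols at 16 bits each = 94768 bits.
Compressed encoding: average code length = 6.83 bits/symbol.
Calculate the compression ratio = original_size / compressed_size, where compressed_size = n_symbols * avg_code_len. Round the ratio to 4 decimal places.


original_size = n_symbols * orig_bits = 5923 * 16 = 94768 bits
compressed_size = n_symbols * avg_code_len = 5923 * 6.83 = 40454.09 bits
ratio = original_size / compressed_size = 94768 / 40454.09 = 2.3426

Compression ratio = 2.3426


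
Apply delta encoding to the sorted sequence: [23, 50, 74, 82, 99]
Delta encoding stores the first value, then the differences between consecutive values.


First value: 23
Deltas:
  50 - 23 = 27
  74 - 50 = 24
  82 - 74 = 8
  99 - 82 = 17


Delta encoded: [23, 27, 24, 8, 17]


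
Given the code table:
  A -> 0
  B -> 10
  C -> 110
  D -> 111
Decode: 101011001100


Decoding:
10 -> B
10 -> B
110 -> C
0 -> A
110 -> C
0 -> A


Result: BBCACA


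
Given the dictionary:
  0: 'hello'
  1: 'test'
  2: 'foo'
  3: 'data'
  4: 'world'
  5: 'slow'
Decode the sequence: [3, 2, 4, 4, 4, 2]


Look up each index in the dictionary:
  3 -> 'data'
  2 -> 'foo'
  4 -> 'world'
  4 -> 'world'
  4 -> 'world'
  2 -> 'foo'

Decoded: "data foo world world world foo"


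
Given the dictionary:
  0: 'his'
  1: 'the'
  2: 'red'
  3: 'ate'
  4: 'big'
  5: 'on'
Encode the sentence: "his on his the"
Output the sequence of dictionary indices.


Look up each word in the dictionary:
  'his' -> 0
  'on' -> 5
  'his' -> 0
  'the' -> 1

Encoded: [0, 5, 0, 1]


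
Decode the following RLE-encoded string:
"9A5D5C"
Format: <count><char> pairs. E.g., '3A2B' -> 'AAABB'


Expanding each <count><char> pair:
  9A -> 'AAAAAAAAA'
  5D -> 'DDDDD'
  5C -> 'CCCCC'

Decoded = AAAAAAAAADDDDDCCCCC


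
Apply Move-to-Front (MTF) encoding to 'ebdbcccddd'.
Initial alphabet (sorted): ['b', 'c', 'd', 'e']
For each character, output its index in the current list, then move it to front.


MTF encoding:
'e': index 3 in ['b', 'c', 'd', 'e'] -> ['e', 'b', 'c', 'd']
'b': index 1 in ['e', 'b', 'c', 'd'] -> ['b', 'e', 'c', 'd']
'd': index 3 in ['b', 'e', 'c', 'd'] -> ['d', 'b', 'e', 'c']
'b': index 1 in ['d', 'b', 'e', 'c'] -> ['b', 'd', 'e', 'c']
'c': index 3 in ['b', 'd', 'e', 'c'] -> ['c', 'b', 'd', 'e']
'c': index 0 in ['c', 'b', 'd', 'e'] -> ['c', 'b', 'd', 'e']
'c': index 0 in ['c', 'b', 'd', 'e'] -> ['c', 'b', 'd', 'e']
'd': index 2 in ['c', 'b', 'd', 'e'] -> ['d', 'c', 'b', 'e']
'd': index 0 in ['d', 'c', 'b', 'e'] -> ['d', 'c', 'b', 'e']
'd': index 0 in ['d', 'c', 'b', 'e'] -> ['d', 'c', 'b', 'e']


Output: [3, 1, 3, 1, 3, 0, 0, 2, 0, 0]


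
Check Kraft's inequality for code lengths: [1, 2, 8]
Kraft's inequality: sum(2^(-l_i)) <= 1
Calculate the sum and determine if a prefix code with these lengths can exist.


Sum = 2^(-1) + 2^(-2) + 2^(-8)
    = 0.5 + 0.25 + 0.00390625
    = 193/256 = 0.75390625
Since 0.75390625 <= 1, Kraft's inequality IS satisfied.
A prefix code with these lengths CAN exist.

Kraft sum = 0.75390625. Satisfied.


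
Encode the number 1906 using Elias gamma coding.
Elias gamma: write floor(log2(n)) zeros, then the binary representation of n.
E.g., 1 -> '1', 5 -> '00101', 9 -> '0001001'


num_bits = floor(log2(1906)) + 1 = 11
leading_zeros = num_bits - 1 = 10
binary(1906) = 11101110010

Elias gamma(1906) = '0000000000' + '11101110010' = 000000000011101110010 (21 bits)


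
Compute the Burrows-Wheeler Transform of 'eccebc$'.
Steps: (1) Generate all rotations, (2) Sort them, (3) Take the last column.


Rotations (sorted):
  0: $eccebc -> last char: c
  1: bc$ecce -> last char: e
  2: c$ecceb -> last char: b
  3: ccebc$e -> last char: e
  4: cebc$ec -> last char: c
  5: ebc$ecc -> last char: c
  6: eccebc$ -> last char: $


BWT = cebecc$


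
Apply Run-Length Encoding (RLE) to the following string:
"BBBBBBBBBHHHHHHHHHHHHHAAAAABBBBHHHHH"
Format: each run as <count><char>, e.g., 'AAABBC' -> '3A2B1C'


Scanning runs left to right:
  i=0: run of 'B' x 9 -> '9B'
  i=9: run of 'H' x 13 -> '13H'
  i=22: run of 'A' x 5 -> '5A'
  i=27: run of 'B' x 4 -> '4B'
  i=31: run of 'H' x 5 -> '5H'

RLE = 9B13H5A4B5H


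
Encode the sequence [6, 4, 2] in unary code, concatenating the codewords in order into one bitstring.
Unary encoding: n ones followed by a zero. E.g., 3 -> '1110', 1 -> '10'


Encode each number as n ones followed by a terminating 0:
  6 -> 1111110 (7 bits)
  4 -> 11110 (5 bits)
  2 -> 110 (3 bits)
Total length = 7 + 5 + 3 = 15 bits.

Unary([6, 4, 2]) = 111111011110110 (15 bits)


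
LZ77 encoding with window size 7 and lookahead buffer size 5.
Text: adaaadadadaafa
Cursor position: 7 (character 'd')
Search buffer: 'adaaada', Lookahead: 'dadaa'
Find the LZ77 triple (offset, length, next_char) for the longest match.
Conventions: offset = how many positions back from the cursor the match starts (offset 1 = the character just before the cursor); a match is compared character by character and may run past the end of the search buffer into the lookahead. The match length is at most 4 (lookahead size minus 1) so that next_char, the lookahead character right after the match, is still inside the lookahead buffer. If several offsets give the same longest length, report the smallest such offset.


Try each offset into the search buffer:
  offset=1 (pos 6, char 'a'): match length 0
  offset=2 (pos 5, char 'd'): match length 4
  offset=3 (pos 4, char 'a'): match length 0
  offset=4 (pos 3, char 'a'): match length 0
  offset=5 (pos 2, char 'a'): match length 0
  offset=6 (pos 1, char 'd'): match length 2
  offset=7 (pos 0, char 'a'): match length 0
Longest match has length 4 at offset 2.
next_char = character at position 7 + 4 = 11 -> 'a'

Best match: offset=2, length=4 (matching 'dada' starting at position 5)
LZ77 triple: (2, 4, 'a')


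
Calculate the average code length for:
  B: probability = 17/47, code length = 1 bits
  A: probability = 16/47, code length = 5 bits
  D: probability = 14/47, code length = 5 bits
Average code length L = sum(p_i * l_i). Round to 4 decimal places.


Weighted contributions p_i * l_i:
  B: (17/47) * 1 = 17/47
  A: (16/47) * 5 = 80/47
  D: (14/47) * 5 = 70/47
Sum = (17 + 80 + 70)/47 = 167/47

L = 167/47 = 3.5532 bits/symbol


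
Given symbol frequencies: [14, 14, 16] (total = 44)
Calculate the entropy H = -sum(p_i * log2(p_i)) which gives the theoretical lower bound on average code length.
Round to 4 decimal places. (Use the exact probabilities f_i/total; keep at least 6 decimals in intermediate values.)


Per-symbol terms -p_i * log2(p_i) with p_i = f_i/44:
  p = 14/44 = 0.318182: log2(p) = -1.652077, -p*log2(p) = 0.525661
  p = 14/44 = 0.318182: log2(p) = -1.652077, -p*log2(p) = 0.525661
  p = 16/44 = 0.363636: log2(p) = -1.459432, -p*log2(p) = 0.530702
H = 0.525661 + 0.525661 + 0.530702 = 1.582024

H = 1.582 bits/symbol


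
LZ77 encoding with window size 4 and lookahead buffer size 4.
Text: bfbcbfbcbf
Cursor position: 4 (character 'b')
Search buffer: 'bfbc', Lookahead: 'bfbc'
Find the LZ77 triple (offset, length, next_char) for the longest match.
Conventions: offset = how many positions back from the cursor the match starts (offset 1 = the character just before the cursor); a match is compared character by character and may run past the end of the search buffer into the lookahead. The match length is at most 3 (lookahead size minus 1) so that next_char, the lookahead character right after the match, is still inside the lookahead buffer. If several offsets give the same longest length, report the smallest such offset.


Try each offset into the search buffer:
  offset=1 (pos 3, char 'c'): match length 0
  offset=2 (pos 2, char 'b'): match length 1
  offset=3 (pos 1, char 'f'): match length 0
  offset=4 (pos 0, char 'b'): match length 3
Longest match has length 3 at offset 4.
next_char = character at position 4 + 3 = 7 -> 'c'

Best match: offset=4, length=3 (matching 'bfb' starting at position 0)
LZ77 triple: (4, 3, 'c')


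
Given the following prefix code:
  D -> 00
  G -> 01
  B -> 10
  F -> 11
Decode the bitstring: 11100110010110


Decoding step by step:
Bits 11 -> F
Bits 10 -> B
Bits 01 -> G
Bits 10 -> B
Bits 01 -> G
Bits 01 -> G
Bits 10 -> B


Decoded message: FBGBGGB


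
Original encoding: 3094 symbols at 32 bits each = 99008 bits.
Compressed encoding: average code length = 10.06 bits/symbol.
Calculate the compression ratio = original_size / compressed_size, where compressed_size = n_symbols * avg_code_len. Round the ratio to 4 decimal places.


original_size = n_symbols * orig_bits = 3094 * 32 = 99008 bits
compressed_size = n_symbols * avg_code_len = 3094 * 10.06 = 31125.64 bits
ratio = original_size / compressed_size = 99008 / 31125.64 = 3.1809

Compression ratio = 3.1809


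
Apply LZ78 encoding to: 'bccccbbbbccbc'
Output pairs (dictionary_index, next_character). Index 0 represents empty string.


LZ78 encoding steps:
Dictionary: {0: ''}
Step 1: w='' (idx 0), next='b' -> output (0, 'b'), add 'b' as idx 1
Step 2: w='' (idx 0), next='c' -> output (0, 'c'), add 'c' as idx 2
Step 3: w='c' (idx 2), next='c' -> output (2, 'c'), add 'cc' as idx 3
Step 4: w='c' (idx 2), next='b' -> output (2, 'b'), add 'cb' as idx 4
Step 5: w='b' (idx 1), next='b' -> output (1, 'b'), add 'bb' as idx 5
Step 6: w='b' (idx 1), next='c' -> output (1, 'c'), add 'bc' as idx 6
Step 7: w='cb' (idx 4), next='c' -> output (4, 'c'), add 'cbc' as idx 7


Encoded: [(0, 'b'), (0, 'c'), (2, 'c'), (2, 'b'), (1, 'b'), (1, 'c'), (4, 'c')]


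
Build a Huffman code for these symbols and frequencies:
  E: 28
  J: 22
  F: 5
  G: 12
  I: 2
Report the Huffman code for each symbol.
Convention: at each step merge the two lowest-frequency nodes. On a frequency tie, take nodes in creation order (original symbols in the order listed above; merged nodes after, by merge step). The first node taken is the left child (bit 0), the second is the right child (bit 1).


Huffman tree construction:
Step 1: Merge I(2) + F(5) = 7
Step 2: Merge (I+F)(7) + G(12) = 19
Step 3: Merge ((I+F)+G)(19) + J(22) = 41
Step 4: Merge E(28) + (((I+F)+G)+J)(41) = 69
Read each symbol's code off the tree from the root (left child = 0, right child = 1).

Codes:
  E: 0 (length 1)
  J: 11 (length 2)
  F: 1001 (length 4)
  G: 101 (length 3)
  I: 1000 (length 4)
Average code length: 136/69 = 1.9710 bits/symbol


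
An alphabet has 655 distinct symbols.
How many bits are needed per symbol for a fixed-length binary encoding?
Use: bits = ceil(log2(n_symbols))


log2(655) = 9.3554
Bracket: 2^9 = 512 < 655 <= 2^10 = 1024
So ceil(log2(655)) = 10

bits = ceil(log2(655)) = ceil(9.3554) = 10 bits


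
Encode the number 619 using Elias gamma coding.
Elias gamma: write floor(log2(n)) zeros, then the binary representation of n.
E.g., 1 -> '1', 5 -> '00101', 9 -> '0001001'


num_bits = floor(log2(619)) + 1 = 10
leading_zeros = num_bits - 1 = 9
binary(619) = 1001101011

Elias gamma(619) = '000000000' + '1001101011' = 0000000001001101011 (19 bits)


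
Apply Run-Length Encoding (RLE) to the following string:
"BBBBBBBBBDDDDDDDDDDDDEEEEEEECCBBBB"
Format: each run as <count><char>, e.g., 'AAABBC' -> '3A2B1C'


Scanning runs left to right:
  i=0: run of 'B' x 9 -> '9B'
  i=9: run of 'D' x 12 -> '12D'
  i=21: run of 'E' x 7 -> '7E'
  i=28: run of 'C' x 2 -> '2C'
  i=30: run of 'B' x 4 -> '4B'

RLE = 9B12D7E2C4B


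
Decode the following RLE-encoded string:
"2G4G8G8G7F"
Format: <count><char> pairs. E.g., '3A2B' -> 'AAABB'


Expanding each <count><char> pair:
  2G -> 'GG'
  4G -> 'GGGG'
  8G -> 'GGGGGGGG'
  8G -> 'GGGGGGGG'
  7F -> 'FFFFFFF'

Decoded = GGGGGGGGGGGGGGGGGGGGGGFFFFFFF


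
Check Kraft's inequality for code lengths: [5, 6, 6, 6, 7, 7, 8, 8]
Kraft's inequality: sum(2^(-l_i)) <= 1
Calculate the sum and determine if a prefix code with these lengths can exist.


Sum = 2^(-5) + 2^(-6) + 2^(-6) + 2^(-6) + 2^(-7) + 2^(-7) + 2^(-8) + 2^(-8)
    = 0.03125 + 0.015625 + 0.015625 + 0.015625 + 0.0078125 + 0.0078125 + 0.00390625 + 0.00390625
    = 26/256 = 0.1015625
Since 0.1015625 <= 1, Kraft's inequality IS satisfied.
A prefix code with these lengths CAN exist.

Kraft sum = 0.1015625. Satisfied.


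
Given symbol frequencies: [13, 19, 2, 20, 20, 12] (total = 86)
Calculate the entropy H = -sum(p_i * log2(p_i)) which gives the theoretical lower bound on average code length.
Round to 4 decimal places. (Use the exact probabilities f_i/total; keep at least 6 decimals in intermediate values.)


Per-symbol terms -p_i * log2(p_i) with p_i = f_i/86:
  p = 13/86 = 0.151163: log2(p) = -2.725825, -p*log2(p) = 0.412043
  p = 19/86 = 0.220930: log2(p) = -2.178337, -p*log2(p) = 0.481261
  p = 2/86 = 0.023256: log2(p) = -5.426265, -p*log2(p) = 0.126192
  p = 20/86 = 0.232558: log2(p) = -2.104337, -p*log2(p) = 0.489381
  p = 20/86 = 0.232558: log2(p) = -2.104337, -p*log2(p) = 0.489381
  p = 12/86 = 0.139535: log2(p) = -2.841302, -p*log2(p) = 0.396461
H = 0.412043 + 0.481261 + 0.126192 + 0.489381 + 0.489381 + 0.396461 = 2.394719

H = 2.3947 bits/symbol


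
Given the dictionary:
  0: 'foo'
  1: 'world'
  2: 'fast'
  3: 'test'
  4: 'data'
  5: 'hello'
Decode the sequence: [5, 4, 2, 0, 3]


Look up each index in the dictionary:
  5 -> 'hello'
  4 -> 'data'
  2 -> 'fast'
  0 -> 'foo'
  3 -> 'test'

Decoded: "hello data fast foo test"


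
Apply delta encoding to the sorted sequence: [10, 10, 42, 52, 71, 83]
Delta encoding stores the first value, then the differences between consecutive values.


First value: 10
Deltas:
  10 - 10 = 0
  42 - 10 = 32
  52 - 42 = 10
  71 - 52 = 19
  83 - 71 = 12


Delta encoded: [10, 0, 32, 10, 19, 12]


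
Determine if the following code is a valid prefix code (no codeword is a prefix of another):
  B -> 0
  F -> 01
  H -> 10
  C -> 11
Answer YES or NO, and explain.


Checking each pair (does one codeword prefix another?):
  B='0' vs F='01': prefix -- VIOLATION

NO -- this is NOT a valid prefix code. B (0) is a prefix of F (01).


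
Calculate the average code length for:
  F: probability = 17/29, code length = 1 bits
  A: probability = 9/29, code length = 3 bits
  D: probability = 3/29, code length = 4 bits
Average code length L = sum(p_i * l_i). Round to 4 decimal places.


Weighted contributions p_i * l_i:
  F: (17/29) * 1 = 17/29
  A: (9/29) * 3 = 27/29
  D: (3/29) * 4 = 12/29
Sum = (17 + 27 + 12)/29 = 56/29

L = 56/29 = 1.9310 bits/symbol


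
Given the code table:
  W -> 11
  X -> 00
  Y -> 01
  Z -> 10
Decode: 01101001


Decoding:
01 -> Y
10 -> Z
10 -> Z
01 -> Y


Result: YZZY


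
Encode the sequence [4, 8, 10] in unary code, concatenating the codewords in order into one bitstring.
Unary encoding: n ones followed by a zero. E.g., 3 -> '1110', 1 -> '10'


Encode each number as n ones followed by a terminating 0:
  4 -> 11110 (5 bits)
  8 -> 111111110 (9 bits)
  10 -> 11111111110 (11 bits)
Total length = 5 + 9 + 11 = 25 bits.

Unary([4, 8, 10]) = 1111011111111011111111110 (25 bits)


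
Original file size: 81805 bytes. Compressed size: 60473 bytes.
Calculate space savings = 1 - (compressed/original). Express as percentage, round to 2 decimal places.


ratio = compressed/original = 60473/81805 = 0.739234
savings = 1 - ratio = 1 - 0.739234 = 0.260766
as a percentage: 0.260766 * 100 = 26.08%

Space savings = 1 - 60473/81805 = 26.08%


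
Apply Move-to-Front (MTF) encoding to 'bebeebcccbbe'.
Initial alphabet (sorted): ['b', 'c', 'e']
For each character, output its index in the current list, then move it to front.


MTF encoding:
'b': index 0 in ['b', 'c', 'e'] -> ['b', 'c', 'e']
'e': index 2 in ['b', 'c', 'e'] -> ['e', 'b', 'c']
'b': index 1 in ['e', 'b', 'c'] -> ['b', 'e', 'c']
'e': index 1 in ['b', 'e', 'c'] -> ['e', 'b', 'c']
'e': index 0 in ['e', 'b', 'c'] -> ['e', 'b', 'c']
'b': index 1 in ['e', 'b', 'c'] -> ['b', 'e', 'c']
'c': index 2 in ['b', 'e', 'c'] -> ['c', 'b', 'e']
'c': index 0 in ['c', 'b', 'e'] -> ['c', 'b', 'e']
'c': index 0 in ['c', 'b', 'e'] -> ['c', 'b', 'e']
'b': index 1 in ['c', 'b', 'e'] -> ['b', 'c', 'e']
'b': index 0 in ['b', 'c', 'e'] -> ['b', 'c', 'e']
'e': index 2 in ['b', 'c', 'e'] -> ['e', 'b', 'c']


Output: [0, 2, 1, 1, 0, 1, 2, 0, 0, 1, 0, 2]


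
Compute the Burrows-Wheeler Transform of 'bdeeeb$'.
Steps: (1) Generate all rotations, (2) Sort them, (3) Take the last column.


Rotations (sorted):
  0: $bdeeeb -> last char: b
  1: b$bdeee -> last char: e
  2: bdeeeb$ -> last char: $
  3: deeeb$b -> last char: b
  4: eb$bdee -> last char: e
  5: eeb$bde -> last char: e
  6: eeeb$bd -> last char: d


BWT = be$beed


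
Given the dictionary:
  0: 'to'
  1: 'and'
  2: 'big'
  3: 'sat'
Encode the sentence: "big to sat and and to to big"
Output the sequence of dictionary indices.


Look up each word in the dictionary:
  'big' -> 2
  'to' -> 0
  'sat' -> 3
  'and' -> 1
  'and' -> 1
  'to' -> 0
  'to' -> 0
  'big' -> 2

Encoded: [2, 0, 3, 1, 1, 0, 0, 2]


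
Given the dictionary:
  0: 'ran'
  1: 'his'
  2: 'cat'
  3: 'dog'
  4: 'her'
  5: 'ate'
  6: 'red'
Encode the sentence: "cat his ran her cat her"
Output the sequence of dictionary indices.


Look up each word in the dictionary:
  'cat' -> 2
  'his' -> 1
  'ran' -> 0
  'her' -> 4
  'cat' -> 2
  'her' -> 4

Encoded: [2, 1, 0, 4, 2, 4]


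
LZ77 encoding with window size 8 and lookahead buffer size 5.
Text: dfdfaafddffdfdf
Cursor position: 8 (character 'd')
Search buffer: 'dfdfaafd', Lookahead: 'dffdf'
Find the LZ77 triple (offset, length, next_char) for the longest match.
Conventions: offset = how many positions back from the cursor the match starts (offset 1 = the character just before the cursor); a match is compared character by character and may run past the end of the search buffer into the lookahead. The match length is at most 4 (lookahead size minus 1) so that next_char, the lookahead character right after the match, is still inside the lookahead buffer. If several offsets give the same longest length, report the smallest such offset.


Try each offset into the search buffer:
  offset=1 (pos 7, char 'd'): match length 1
  offset=2 (pos 6, char 'f'): match length 0
  offset=3 (pos 5, char 'a'): match length 0
  offset=4 (pos 4, char 'a'): match length 0
  offset=5 (pos 3, char 'f'): match length 0
  offset=6 (pos 2, char 'd'): match length 2
  offset=7 (pos 1, char 'f'): match length 0
  offset=8 (pos 0, char 'd'): match length 2
Longest match has length 2, found at offsets 6, 8; take the smallest, offset 6.
next_char = character at position 8 + 2 = 10 -> 'f'

Best match: offset=6, length=2 (matching 'df' starting at position 2)
LZ77 triple: (6, 2, 'f')


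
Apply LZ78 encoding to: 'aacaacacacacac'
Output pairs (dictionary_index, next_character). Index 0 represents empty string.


LZ78 encoding steps:
Dictionary: {0: ''}
Step 1: w='' (idx 0), next='a' -> output (0, 'a'), add 'a' as idx 1
Step 2: w='a' (idx 1), next='c' -> output (1, 'c'), add 'ac' as idx 2
Step 3: w='a' (idx 1), next='a' -> output (1, 'a'), add 'aa' as idx 3
Step 4: w='' (idx 0), next='c' -> output (0, 'c'), add 'c' as idx 4
Step 5: w='ac' (idx 2), next='a' -> output (2, 'a'), add 'aca' as idx 5
Step 6: w='c' (idx 4), next='a' -> output (4, 'a'), add 'ca' as idx 6
Step 7: w='ca' (idx 6), next='c' -> output (6, 'c'), add 'cac' as idx 7


Encoded: [(0, 'a'), (1, 'c'), (1, 'a'), (0, 'c'), (2, 'a'), (4, 'a'), (6, 'c')]


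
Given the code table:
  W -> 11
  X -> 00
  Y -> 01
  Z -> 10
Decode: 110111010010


Decoding:
11 -> W
01 -> Y
11 -> W
01 -> Y
00 -> X
10 -> Z


Result: WYWYXZ


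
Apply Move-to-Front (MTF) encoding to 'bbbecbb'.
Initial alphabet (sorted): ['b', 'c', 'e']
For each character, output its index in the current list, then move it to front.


MTF encoding:
'b': index 0 in ['b', 'c', 'e'] -> ['b', 'c', 'e']
'b': index 0 in ['b', 'c', 'e'] -> ['b', 'c', 'e']
'b': index 0 in ['b', 'c', 'e'] -> ['b', 'c', 'e']
'e': index 2 in ['b', 'c', 'e'] -> ['e', 'b', 'c']
'c': index 2 in ['e', 'b', 'c'] -> ['c', 'e', 'b']
'b': index 2 in ['c', 'e', 'b'] -> ['b', 'c', 'e']
'b': index 0 in ['b', 'c', 'e'] -> ['b', 'c', 'e']


Output: [0, 0, 0, 2, 2, 2, 0]


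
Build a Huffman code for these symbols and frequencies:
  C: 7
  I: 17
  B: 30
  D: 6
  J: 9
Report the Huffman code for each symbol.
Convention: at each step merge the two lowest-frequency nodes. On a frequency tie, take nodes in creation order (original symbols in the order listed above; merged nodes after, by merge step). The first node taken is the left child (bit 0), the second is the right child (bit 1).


Huffman tree construction:
Step 1: Merge D(6) + C(7) = 13
Step 2: Merge J(9) + (D+C)(13) = 22
Step 3: Merge I(17) + (J+(D+C))(22) = 39
Step 4: Merge B(30) + (I+(J+(D+C)))(39) = 69
Read each symbol's code off the tree from the root (left child = 0, right child = 1).

Codes:
  C: 1111 (length 4)
  I: 10 (length 2)
  B: 0 (length 1)
  D: 1110 (length 4)
  J: 110 (length 3)
Average code length: 143/69 = 2.0725 bits/symbol


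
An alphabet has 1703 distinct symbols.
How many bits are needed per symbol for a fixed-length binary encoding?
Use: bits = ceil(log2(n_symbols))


log2(1703) = 10.7339
Bracket: 2^10 = 1024 < 1703 <= 2^11 = 2048
So ceil(log2(1703)) = 11

bits = ceil(log2(1703)) = ceil(10.7339) = 11 bits


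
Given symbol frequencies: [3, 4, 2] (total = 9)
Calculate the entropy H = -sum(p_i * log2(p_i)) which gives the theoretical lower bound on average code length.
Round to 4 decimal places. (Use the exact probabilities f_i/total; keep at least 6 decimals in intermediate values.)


Per-symbol terms -p_i * log2(p_i) with p_i = f_i/9:
  p = 3/9 = 0.333333: log2(p) = -1.584963, -p*log2(p) = 0.528321
  p = 4/9 = 0.444444: log2(p) = -1.169925, -p*log2(p) = 0.519967
  p = 2/9 = 0.222222: log2(p) = -2.169925, -p*log2(p) = 0.482206
H = 0.528321 + 0.519967 + 0.482206 = 1.530494

H = 1.5305 bits/symbol


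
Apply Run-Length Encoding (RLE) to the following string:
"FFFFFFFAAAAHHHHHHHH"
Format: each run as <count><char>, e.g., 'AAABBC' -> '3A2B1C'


Scanning runs left to right:
  i=0: run of 'F' x 7 -> '7F'
  i=7: run of 'A' x 4 -> '4A'
  i=11: run of 'H' x 8 -> '8H'

RLE = 7F4A8H


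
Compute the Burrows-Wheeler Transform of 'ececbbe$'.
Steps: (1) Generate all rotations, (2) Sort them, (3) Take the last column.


Rotations (sorted):
  0: $ececbbe -> last char: e
  1: bbe$ecec -> last char: c
  2: be$ececb -> last char: b
  3: cbbe$ece -> last char: e
  4: cecbbe$e -> last char: e
  5: e$ececbb -> last char: b
  6: ecbbe$ec -> last char: c
  7: ececbbe$ -> last char: $


BWT = ecbeebc$


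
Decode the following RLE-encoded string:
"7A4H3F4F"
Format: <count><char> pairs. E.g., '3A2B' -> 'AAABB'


Expanding each <count><char> pair:
  7A -> 'AAAAAAA'
  4H -> 'HHHH'
  3F -> 'FFF'
  4F -> 'FFFF'

Decoded = AAAAAAAHHHHFFFFFFF


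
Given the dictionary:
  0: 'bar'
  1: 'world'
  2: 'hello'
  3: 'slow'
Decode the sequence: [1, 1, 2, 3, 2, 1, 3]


Look up each index in the dictionary:
  1 -> 'world'
  1 -> 'world'
  2 -> 'hello'
  3 -> 'slow'
  2 -> 'hello'
  1 -> 'world'
  3 -> 'slow'

Decoded: "world world hello slow hello world slow"


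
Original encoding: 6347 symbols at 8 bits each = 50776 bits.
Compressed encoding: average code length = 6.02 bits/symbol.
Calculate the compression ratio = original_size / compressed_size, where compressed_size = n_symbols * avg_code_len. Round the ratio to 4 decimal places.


original_size = n_symbols * orig_bits = 6347 * 8 = 50776 bits
compressed_size = n_symbols * avg_code_len = 6347 * 6.02 = 38208.94 bits
ratio = original_size / compressed_size = 50776 / 38208.94 = 1.3289

Compression ratio = 1.3289


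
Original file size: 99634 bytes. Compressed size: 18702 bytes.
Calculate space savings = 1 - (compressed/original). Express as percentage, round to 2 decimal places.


ratio = compressed/original = 18702/99634 = 0.187707
savings = 1 - ratio = 1 - 0.187707 = 0.812293
as a percentage: 0.812293 * 100 = 81.23%

Space savings = 1 - 18702/99634 = 81.23%


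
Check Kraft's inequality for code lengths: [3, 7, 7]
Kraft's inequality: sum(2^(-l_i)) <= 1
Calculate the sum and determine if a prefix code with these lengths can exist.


Sum = 2^(-3) + 2^(-7) + 2^(-7)
    = 0.125 + 0.0078125 + 0.0078125
    = 18/128 = 0.140625
Since 0.140625 <= 1, Kraft's inequality IS satisfied.
A prefix code with these lengths CAN exist.

Kraft sum = 0.140625. Satisfied.


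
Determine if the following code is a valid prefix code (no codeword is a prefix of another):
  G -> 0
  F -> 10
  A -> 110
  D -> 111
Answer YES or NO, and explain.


Checking each pair (does one codeword prefix another?):
  G='0' vs F='10': no prefix
  G='0' vs A='110': no prefix
  G='0' vs D='111': no prefix
  F='10' vs G='0': no prefix
  F='10' vs A='110': no prefix
  F='10' vs D='111': no prefix
  A='110' vs G='0': no prefix
  A='110' vs F='10': no prefix
  A='110' vs D='111': no prefix
  D='111' vs G='0': no prefix
  D='111' vs F='10': no prefix
  D='111' vs A='110': no prefix
No violation found over all pairs.

YES -- this is a valid prefix code. No codeword is a prefix of any other codeword.


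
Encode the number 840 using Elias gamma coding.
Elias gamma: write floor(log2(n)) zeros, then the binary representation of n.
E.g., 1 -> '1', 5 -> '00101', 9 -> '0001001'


num_bits = floor(log2(840)) + 1 = 10
leading_zeros = num_bits - 1 = 9
binary(840) = 1101001000

Elias gamma(840) = '000000000' + '1101001000' = 0000000001101001000 (19 bits)


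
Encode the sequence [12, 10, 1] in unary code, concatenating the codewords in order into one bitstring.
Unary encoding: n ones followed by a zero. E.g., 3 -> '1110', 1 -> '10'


Encode each number as n ones followed by a terminating 0:
  12 -> 1111111111110 (13 bits)
  10 -> 11111111110 (11 bits)
  1 -> 10 (2 bits)
Total length = 13 + 11 + 2 = 26 bits.

Unary([12, 10, 1]) = 11111111111101111111111010 (26 bits)


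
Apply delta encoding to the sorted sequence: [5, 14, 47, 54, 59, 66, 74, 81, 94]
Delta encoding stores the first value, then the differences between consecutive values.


First value: 5
Deltas:
  14 - 5 = 9
  47 - 14 = 33
  54 - 47 = 7
  59 - 54 = 5
  66 - 59 = 7
  74 - 66 = 8
  81 - 74 = 7
  94 - 81 = 13


Delta encoded: [5, 9, 33, 7, 5, 7, 8, 7, 13]


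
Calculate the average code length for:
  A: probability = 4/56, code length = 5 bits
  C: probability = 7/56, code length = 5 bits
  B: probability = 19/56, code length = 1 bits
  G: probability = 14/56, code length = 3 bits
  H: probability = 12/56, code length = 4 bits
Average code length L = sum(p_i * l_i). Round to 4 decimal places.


Weighted contributions p_i * l_i:
  A: (4/56) * 5 = 20/56
  C: (7/56) * 5 = 35/56
  B: (19/56) * 1 = 19/56
  G: (14/56) * 3 = 42/56
  H: (12/56) * 4 = 48/56
Sum = (20 + 35 + 19 + 42 + 48)/56 = 164/56

L = 164/56 = 2.9286 bits/symbol


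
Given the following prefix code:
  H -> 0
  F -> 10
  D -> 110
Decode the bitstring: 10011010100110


Decoding step by step:
Bits 10 -> F
Bits 0 -> H
Bits 110 -> D
Bits 10 -> F
Bits 10 -> F
Bits 0 -> H
Bits 110 -> D


Decoded message: FHDFFHD


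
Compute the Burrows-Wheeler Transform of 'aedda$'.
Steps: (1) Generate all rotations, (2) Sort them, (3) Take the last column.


Rotations (sorted):
  0: $aedda -> last char: a
  1: a$aedd -> last char: d
  2: aedda$ -> last char: $
  3: da$aed -> last char: d
  4: dda$ae -> last char: e
  5: edda$a -> last char: a


BWT = ad$dea


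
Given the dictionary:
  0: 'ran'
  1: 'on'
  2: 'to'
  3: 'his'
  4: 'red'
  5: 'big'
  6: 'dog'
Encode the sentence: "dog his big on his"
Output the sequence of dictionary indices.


Look up each word in the dictionary:
  'dog' -> 6
  'his' -> 3
  'big' -> 5
  'on' -> 1
  'his' -> 3

Encoded: [6, 3, 5, 1, 3]


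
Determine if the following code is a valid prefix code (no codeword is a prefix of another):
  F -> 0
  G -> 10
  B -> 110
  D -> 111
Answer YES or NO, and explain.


Checking each pair (does one codeword prefix another?):
  F='0' vs G='10': no prefix
  F='0' vs B='110': no prefix
  F='0' vs D='111': no prefix
  G='10' vs F='0': no prefix
  G='10' vs B='110': no prefix
  G='10' vs D='111': no prefix
  B='110' vs F='0': no prefix
  B='110' vs G='10': no prefix
  B='110' vs D='111': no prefix
  D='111' vs F='0': no prefix
  D='111' vs G='10': no prefix
  D='111' vs B='110': no prefix
No violation found over all pairs.

YES -- this is a valid prefix code. No codeword is a prefix of any other codeword.


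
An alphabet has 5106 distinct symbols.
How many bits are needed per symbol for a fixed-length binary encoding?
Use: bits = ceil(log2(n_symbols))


log2(5106) = 12.318
Bracket: 2^12 = 4096 < 5106 <= 2^13 = 8192
So ceil(log2(5106)) = 13

bits = ceil(log2(5106)) = ceil(12.318) = 13 bits


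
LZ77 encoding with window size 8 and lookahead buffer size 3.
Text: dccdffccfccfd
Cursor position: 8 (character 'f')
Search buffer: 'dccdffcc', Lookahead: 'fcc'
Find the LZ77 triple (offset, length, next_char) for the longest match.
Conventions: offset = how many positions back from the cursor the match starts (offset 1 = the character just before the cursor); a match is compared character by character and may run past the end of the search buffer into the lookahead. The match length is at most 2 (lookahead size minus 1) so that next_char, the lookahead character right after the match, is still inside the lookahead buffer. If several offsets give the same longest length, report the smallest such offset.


Try each offset into the search buffer:
  offset=1 (pos 7, char 'c'): match length 0
  offset=2 (pos 6, char 'c'): match length 0
  offset=3 (pos 5, char 'f'): match length 2
  offset=4 (pos 4, char 'f'): match length 1
  offset=5 (pos 3, char 'd'): match length 0
  offset=6 (pos 2, char 'c'): match length 0
  offset=7 (pos 1, char 'c'): match length 0
  offset=8 (pos 0, char 'd'): match length 0
Longest match has length 2 at offset 3.
next_char = character at position 8 + 2 = 10 -> 'c'

Best match: offset=3, length=2 (matching 'fc' starting at position 5)
LZ77 triple: (3, 2, 'c')


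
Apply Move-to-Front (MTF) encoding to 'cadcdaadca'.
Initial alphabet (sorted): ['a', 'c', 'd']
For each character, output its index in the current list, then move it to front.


MTF encoding:
'c': index 1 in ['a', 'c', 'd'] -> ['c', 'a', 'd']
'a': index 1 in ['c', 'a', 'd'] -> ['a', 'c', 'd']
'd': index 2 in ['a', 'c', 'd'] -> ['d', 'a', 'c']
'c': index 2 in ['d', 'a', 'c'] -> ['c', 'd', 'a']
'd': index 1 in ['c', 'd', 'a'] -> ['d', 'c', 'a']
'a': index 2 in ['d', 'c', 'a'] -> ['a', 'd', 'c']
'a': index 0 in ['a', 'd', 'c'] -> ['a', 'd', 'c']
'd': index 1 in ['a', 'd', 'c'] -> ['d', 'a', 'c']
'c': index 2 in ['d', 'a', 'c'] -> ['c', 'd', 'a']
'a': index 2 in ['c', 'd', 'a'] -> ['a', 'c', 'd']


Output: [1, 1, 2, 2, 1, 2, 0, 1, 2, 2]


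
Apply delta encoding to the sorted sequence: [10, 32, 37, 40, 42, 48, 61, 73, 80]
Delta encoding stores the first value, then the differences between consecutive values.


First value: 10
Deltas:
  32 - 10 = 22
  37 - 32 = 5
  40 - 37 = 3
  42 - 40 = 2
  48 - 42 = 6
  61 - 48 = 13
  73 - 61 = 12
  80 - 73 = 7


Delta encoded: [10, 22, 5, 3, 2, 6, 13, 12, 7]


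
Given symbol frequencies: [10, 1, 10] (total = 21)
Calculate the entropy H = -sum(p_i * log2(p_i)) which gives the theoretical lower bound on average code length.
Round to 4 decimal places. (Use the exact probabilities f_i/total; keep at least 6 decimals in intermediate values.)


Per-symbol terms -p_i * log2(p_i) with p_i = f_i/21:
  p = 10/21 = 0.476190: log2(p) = -1.070389, -p*log2(p) = 0.509709
  p = 1/21 = 0.047619: log2(p) = -4.392317, -p*log2(p) = 0.209158
  p = 10/21 = 0.476190: log2(p) = -1.070389, -p*log2(p) = 0.509709
H = 0.509709 + 0.209158 + 0.509709 = 1.228576

H = 1.2286 bits/symbol


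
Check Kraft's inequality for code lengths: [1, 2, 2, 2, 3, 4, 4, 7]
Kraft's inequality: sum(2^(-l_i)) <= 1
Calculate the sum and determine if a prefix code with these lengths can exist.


Sum = 2^(-1) + 2^(-2) + 2^(-2) + 2^(-2) + 2^(-3) + 2^(-4) + 2^(-4) + 2^(-7)
    = 0.5 + 0.25 + 0.25 + 0.25 + 0.125 + 0.0625 + 0.0625 + 0.0078125
    = 193/128 = 1.5078125
Since 1.5078125 > 1, Kraft's inequality is NOT satisfied.
A prefix code with these lengths CANNOT exist.

Kraft sum = 1.5078125. Not satisfied.


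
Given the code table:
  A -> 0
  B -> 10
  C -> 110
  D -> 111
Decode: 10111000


Decoding:
10 -> B
111 -> D
0 -> A
0 -> A
0 -> A


Result: BDAAA


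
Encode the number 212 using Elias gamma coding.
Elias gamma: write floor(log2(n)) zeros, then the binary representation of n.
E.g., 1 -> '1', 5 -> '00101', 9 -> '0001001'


num_bits = floor(log2(212)) + 1 = 8
leading_zeros = num_bits - 1 = 7
binary(212) = 11010100

Elias gamma(212) = '0000000' + '11010100' = 000000011010100 (15 bits)


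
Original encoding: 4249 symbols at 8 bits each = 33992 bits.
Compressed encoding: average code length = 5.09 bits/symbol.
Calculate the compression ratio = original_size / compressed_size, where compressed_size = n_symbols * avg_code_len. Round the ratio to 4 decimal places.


original_size = n_symbols * orig_bits = 4249 * 8 = 33992 bits
compressed_size = n_symbols * avg_code_len = 4249 * 5.09 = 21627.41 bits
ratio = original_size / compressed_size = 33992 / 21627.41 = 1.5717

Compression ratio = 1.5717


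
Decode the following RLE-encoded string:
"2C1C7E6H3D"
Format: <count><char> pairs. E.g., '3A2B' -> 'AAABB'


Expanding each <count><char> pair:
  2C -> 'CC'
  1C -> 'C'
  7E -> 'EEEEEEE'
  6H -> 'HHHHHH'
  3D -> 'DDD'

Decoded = CCCEEEEEEEHHHHHHDDD


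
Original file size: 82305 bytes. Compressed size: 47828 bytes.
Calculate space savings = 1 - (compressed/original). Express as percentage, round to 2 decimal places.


ratio = compressed/original = 47828/82305 = 0.581107
savings = 1 - ratio = 1 - 0.581107 = 0.418893
as a percentage: 0.418893 * 100 = 41.89%

Space savings = 1 - 47828/82305 = 41.89%


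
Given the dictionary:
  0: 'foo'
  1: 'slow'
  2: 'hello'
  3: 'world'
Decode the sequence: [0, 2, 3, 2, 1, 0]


Look up each index in the dictionary:
  0 -> 'foo'
  2 -> 'hello'
  3 -> 'world'
  2 -> 'hello'
  1 -> 'slow'
  0 -> 'foo'

Decoded: "foo hello world hello slow foo"


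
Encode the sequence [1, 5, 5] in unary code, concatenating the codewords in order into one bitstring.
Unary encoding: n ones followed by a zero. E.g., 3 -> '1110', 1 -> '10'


Encode each number as n ones followed by a terminating 0:
  1 -> 10 (2 bits)
  5 -> 111110 (6 bits)
  5 -> 111110 (6 bits)
Total length = 2 + 6 + 6 = 14 bits.

Unary([1, 5, 5]) = 10111110111110 (14 bits)


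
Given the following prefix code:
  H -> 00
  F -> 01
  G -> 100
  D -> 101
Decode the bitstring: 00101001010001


Decoding step by step:
Bits 00 -> H
Bits 101 -> D
Bits 00 -> H
Bits 101 -> D
Bits 00 -> H
Bits 01 -> F


Decoded message: HDHDHF


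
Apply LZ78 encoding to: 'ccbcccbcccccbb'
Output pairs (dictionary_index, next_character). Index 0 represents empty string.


LZ78 encoding steps:
Dictionary: {0: ''}
Step 1: w='' (idx 0), next='c' -> output (0, 'c'), add 'c' as idx 1
Step 2: w='c' (idx 1), next='b' -> output (1, 'b'), add 'cb' as idx 2
Step 3: w='c' (idx 1), next='c' -> output (1, 'c'), add 'cc' as idx 3
Step 4: w='cb' (idx 2), next='c' -> output (2, 'c'), add 'cbc' as idx 4
Step 5: w='cc' (idx 3), next='c' -> output (3, 'c'), add 'ccc' as idx 5
Step 6: w='cb' (idx 2), next='b' -> output (2, 'b'), add 'cbb' as idx 6


Encoded: [(0, 'c'), (1, 'b'), (1, 'c'), (2, 'c'), (3, 'c'), (2, 'b')]


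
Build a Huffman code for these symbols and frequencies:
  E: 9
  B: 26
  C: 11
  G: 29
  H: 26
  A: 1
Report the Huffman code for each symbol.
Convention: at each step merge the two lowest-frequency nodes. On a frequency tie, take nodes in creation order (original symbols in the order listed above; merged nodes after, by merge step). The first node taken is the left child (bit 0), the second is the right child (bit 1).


Huffman tree construction:
Step 1: Merge A(1) + E(9) = 10
Step 2: Merge (A+E)(10) + C(11) = 21
Step 3: Merge ((A+E)+C)(21) + B(26) = 47
Step 4: Merge H(26) + G(29) = 55
Step 5: Merge (((A+E)+C)+B)(47) + (H+G)(55) = 102
Read each symbol's code off the tree from the root (left child = 0, right child = 1).

Codes:
  E: 0001 (length 4)
  B: 01 (length 2)
  C: 001 (length 3)
  G: 11 (length 2)
  H: 10 (length 2)
  A: 0000 (length 4)
Average code length: 235/102 = 2.3039 bits/symbol


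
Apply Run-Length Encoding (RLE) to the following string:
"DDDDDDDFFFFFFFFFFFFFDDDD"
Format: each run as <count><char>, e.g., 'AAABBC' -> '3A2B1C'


Scanning runs left to right:
  i=0: run of 'D' x 7 -> '7D'
  i=7: run of 'F' x 13 -> '13F'
  i=20: run of 'D' x 4 -> '4D'

RLE = 7D13F4D


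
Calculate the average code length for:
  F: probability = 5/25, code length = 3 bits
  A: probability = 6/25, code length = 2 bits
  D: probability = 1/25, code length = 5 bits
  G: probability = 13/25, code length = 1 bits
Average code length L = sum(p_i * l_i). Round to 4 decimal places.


Weighted contributions p_i * l_i:
  F: (5/25) * 3 = 15/25
  A: (6/25) * 2 = 12/25
  D: (1/25) * 5 = 5/25
  G: (13/25) * 1 = 13/25
Sum = (15 + 12 + 5 + 13)/25 = 45/25

L = 45/25 = 1.8000 bits/symbol


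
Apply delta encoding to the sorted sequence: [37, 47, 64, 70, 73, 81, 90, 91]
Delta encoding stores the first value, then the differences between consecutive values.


First value: 37
Deltas:
  47 - 37 = 10
  64 - 47 = 17
  70 - 64 = 6
  73 - 70 = 3
  81 - 73 = 8
  90 - 81 = 9
  91 - 90 = 1


Delta encoded: [37, 10, 17, 6, 3, 8, 9, 1]


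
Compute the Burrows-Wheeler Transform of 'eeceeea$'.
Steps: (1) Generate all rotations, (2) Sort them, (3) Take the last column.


Rotations (sorted):
  0: $eeceeea -> last char: a
  1: a$eeceee -> last char: e
  2: ceeea$ee -> last char: e
  3: ea$eecee -> last char: e
  4: eceeea$e -> last char: e
  5: eea$eece -> last char: e
  6: eeceeea$ -> last char: $
  7: eeea$eec -> last char: c


BWT = aeeeee$c
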